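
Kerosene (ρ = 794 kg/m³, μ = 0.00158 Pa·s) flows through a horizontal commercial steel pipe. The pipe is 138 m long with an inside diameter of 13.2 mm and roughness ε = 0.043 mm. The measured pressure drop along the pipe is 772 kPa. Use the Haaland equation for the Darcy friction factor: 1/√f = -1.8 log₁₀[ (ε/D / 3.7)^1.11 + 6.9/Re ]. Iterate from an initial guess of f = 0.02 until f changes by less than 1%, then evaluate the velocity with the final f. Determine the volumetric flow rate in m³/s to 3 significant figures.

Rearranging Darcy-Weisbach: V = √(2·ΔP·D/(f·L·ρ)). With ε/D = 4.3e-05/0.0132 = 0.00326, iterate starting from f = 0.02:
  f = 0.02 → V = √(2·7.72e+05·0.0132/(0.02·138·794)) = 3.05 m/s; Re = ρVD/μ = 2.023e+04; f → 0.03157
  f = 0.03157 → V = 2.427 m/s; Re = 1.61e+04; f → 0.03257
  f = 0.03257 → V = 2.39 m/s; Re = 1.585e+04; f → 0.03264
Converged (Δf/f < 1%). With the final f = 0.03264: V = √(2·7.72e+05·0.0132/(0.03264·138·794)) = 2.387 m/s.
Q = V·A = 2.387·(π/4·0.0132²) = 0.0003267 m³/s = 3.27×10^-4 m³/s.

Q ≈ 3.27×10^-4 m³/s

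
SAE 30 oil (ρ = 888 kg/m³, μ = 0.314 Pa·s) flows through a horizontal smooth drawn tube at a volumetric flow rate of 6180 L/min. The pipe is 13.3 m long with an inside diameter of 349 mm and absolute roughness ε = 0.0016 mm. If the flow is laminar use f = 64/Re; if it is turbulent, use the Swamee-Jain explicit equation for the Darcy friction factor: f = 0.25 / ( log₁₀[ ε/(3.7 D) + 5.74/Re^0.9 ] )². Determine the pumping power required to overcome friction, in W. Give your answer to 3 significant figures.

Q = 6180 L/min = 6180/60000 = 0.103 m³/s.
Cross-sectional area A = πD²/4 = π(0.349)²/4 = 0.09566 m²; mean velocity V = Q/A = 0.103/0.09566 = 1.077 m/s.
Reynolds number Re = ρVD/μ = 888 · 1.077 · 0.349 / 0.314 = 1063.
Re < 2300 → laminar flow, so f = 64/Re = 64/1063 = 0.06022 (the turbulent correlation is not needed).
Darcy-Weisbach: ΔP = f(L/D)(ρV²/2) = 0.06022·(13.3/0.349)·(888·1.077²/2) = 0.06022·38.11·514.7 = 1181 Pa.
Pumping power P = QΔP = 0.103·1181 = 121.7 W = 122 W.

P ≈ 122 W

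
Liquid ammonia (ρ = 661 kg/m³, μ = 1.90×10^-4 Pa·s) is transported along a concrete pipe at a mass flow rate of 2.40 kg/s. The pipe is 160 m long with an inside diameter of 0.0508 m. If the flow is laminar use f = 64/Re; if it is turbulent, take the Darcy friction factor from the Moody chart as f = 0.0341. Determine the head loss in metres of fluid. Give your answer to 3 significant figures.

A = πD²/4 = π(0.0508)²/4 = 0.002027 m²; mean velocity V = ṁ/(ρA) = 2.4/(661 · 0.002027) = 1.791 m/s.
Reynolds number Re = ρVD/μ = 661 · 1.791 · 0.0508 / 0.00019 = 3.166e+05.
Re > 4000 → turbulent; use the Moody-chart value f = 0.0341.
Darcy-Weisbach: ΔP = f(L/D)(ρV²/2) = 0.0341·(160/0.0508)·(661·1.791²/2) = 0.0341·3150·1061 = 1.139e+05 Pa.
Head loss h_f = ΔP/(ρg) = 1.139e+05/(661·9.81) = 17.6 m.

h_f ≈ 17.6 m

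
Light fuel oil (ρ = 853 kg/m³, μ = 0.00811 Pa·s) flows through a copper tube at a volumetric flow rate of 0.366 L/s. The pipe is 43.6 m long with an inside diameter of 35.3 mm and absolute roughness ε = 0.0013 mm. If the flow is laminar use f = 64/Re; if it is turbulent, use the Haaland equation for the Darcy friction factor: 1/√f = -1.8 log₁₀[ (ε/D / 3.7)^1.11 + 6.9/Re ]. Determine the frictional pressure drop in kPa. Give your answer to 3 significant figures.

ΔP ≈ 3.40 kPa

Q = 0.366 L/s = 0.366/1000 = 0.000366 m³/s.
Cross-sectional area A = πD²/4 = π(0.0353)²/4 = 0.0009787 m²; mean velocity V = Q/A = 0.000366/0.0009787 = 0.374 m/s.
Reynolds number Re = ρVD/μ = 853 · 0.374 · 0.0353 / 0.00811 = 1388.
Re < 2300 → laminar flow, so f = 64/Re = 64/1388 = 0.04609 (the turbulent correlation is not needed).
Darcy-Weisbach: ΔP = f(L/D)(ρV²/2) = 0.04609·(43.6/0.0353)·(853·0.374²/2) = 0.04609·1235·59.65 = 3396 Pa.
ΔP = 3396 Pa = 3.40 kPa.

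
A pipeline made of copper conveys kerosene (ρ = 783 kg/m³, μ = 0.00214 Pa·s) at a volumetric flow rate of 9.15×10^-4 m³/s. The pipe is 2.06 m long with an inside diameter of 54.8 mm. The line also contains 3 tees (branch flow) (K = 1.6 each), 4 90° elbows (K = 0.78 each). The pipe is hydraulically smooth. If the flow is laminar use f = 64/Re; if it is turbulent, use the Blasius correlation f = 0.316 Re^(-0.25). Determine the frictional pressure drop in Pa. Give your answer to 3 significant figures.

Cross-sectional area A = πD²/4 = π(0.0548)²/4 = 0.002359 m²; mean velocity V = Q/A = 0.000915/0.002359 = 0.3879 m/s.
Reynolds number Re = ρVD/μ = 783 · 0.3879 · 0.0548 / 0.00214 = 7779.
Re > 4000 → turbulent. Smooth-pipe (Blasius): f = 0.316 Re^(-0.25) = 0.316/(7779)^0.25 = 0.03365.
Total minor-loss coefficient ΣK = 3·1.6 + 4·0.78 = 7.92.
ΔP = [f·L/D + ΣK]·(ρV²/2) = [0.03365·2.06/0.0548 + 7.92]·(783·0.3879²/2) = [1.265 + 7.92]·58.92 = 541.2 Pa.

ΔP ≈ 541 Pa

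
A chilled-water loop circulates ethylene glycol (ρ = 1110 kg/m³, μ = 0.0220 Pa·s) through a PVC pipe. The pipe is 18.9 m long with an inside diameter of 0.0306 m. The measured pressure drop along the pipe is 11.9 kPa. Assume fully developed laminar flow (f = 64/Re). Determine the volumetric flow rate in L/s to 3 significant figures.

For laminar flow, f = 64/Re with Re = ρVD/μ, so Darcy-Weisbach reduces to ΔP = 32μLV/D². Solving for V: V = ΔP·D²/(32μL) = 1.19e+04·(0.0306)²/(32·0.022·18.9) = 0.8374 m/s.
Check: Re = ρVD/μ = 1110·0.8374·0.0306/0.022 = 1293 < 2300, so the laminar assumption holds.
Q = V·A = 0.8374·(π/4·0.0306²) = 0.0006159 m³/s = 0.616 L/s.

Q ≈ 0.616 L/s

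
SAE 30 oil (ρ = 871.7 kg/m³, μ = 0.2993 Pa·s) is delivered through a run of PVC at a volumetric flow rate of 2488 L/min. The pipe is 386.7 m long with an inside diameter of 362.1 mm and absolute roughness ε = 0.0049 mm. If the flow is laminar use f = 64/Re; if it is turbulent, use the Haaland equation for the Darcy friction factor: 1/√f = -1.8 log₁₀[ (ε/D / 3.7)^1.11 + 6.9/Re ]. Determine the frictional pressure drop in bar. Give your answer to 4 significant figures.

ΔP ≈ 0.1137 bar

Q = 2488 L/min = 2488/60000 = 0.04147 m³/s.
Cross-sectional area A = πD²/4 = π(0.3621)²/4 = 0.103 m²; mean velocity V = Q/A = 0.04147/0.103 = 0.4027 m/s.
Reynolds number Re = ρVD/μ = 871.7 · 0.4027 · 0.3621 / 0.299 = 424.7.
Re < 2300 → laminar flow, so f = 64/Re = 64/424.7 = 0.1507 (the turbulent correlation is not needed).
Darcy-Weisbach: ΔP = f(L/D)(ρV²/2) = 0.1507·(386.7/0.3621)·(871.7·0.4027²/2) = 0.1507·1068·70.67 = 1.137e+04 Pa.
ΔP = 1.137e+04 Pa = 0.1137 bar.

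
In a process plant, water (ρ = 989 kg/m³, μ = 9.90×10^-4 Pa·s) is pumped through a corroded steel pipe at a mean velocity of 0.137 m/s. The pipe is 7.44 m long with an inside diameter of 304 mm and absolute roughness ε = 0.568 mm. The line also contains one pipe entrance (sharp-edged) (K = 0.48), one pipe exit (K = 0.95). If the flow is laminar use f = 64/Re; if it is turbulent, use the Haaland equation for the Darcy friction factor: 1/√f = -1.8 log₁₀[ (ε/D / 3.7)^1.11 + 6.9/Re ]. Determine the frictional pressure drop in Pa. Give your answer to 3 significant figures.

Reynolds number Re = ρVD/μ = 989 · 0.137 · 0.304 / 0.00099 = 4.161e+04.
Re > 4000 → turbulent. Relative roughness ε/D = 0.000568/0.304 = 0.00187. Haaland: 1/√f = -1.8 log₁₀[(0.00187/3.7)^1.11 + 6.9/4.161e+04] = -1.8 log₁₀[0.000219 + 0.000166] = 6.146, so f = 0.02647.
Total minor-loss coefficient ΣK = 1·0.48 + 1·0.95 = 1.43.
ΔP = [f·L/D + ΣK]·(ρV²/2) = [0.02647·7.44/0.304 + 1.43]·(989·0.137²/2) = [0.6478 + 1.43]·9.281 = 19.29 Pa.

ΔP ≈ 19.3 Pa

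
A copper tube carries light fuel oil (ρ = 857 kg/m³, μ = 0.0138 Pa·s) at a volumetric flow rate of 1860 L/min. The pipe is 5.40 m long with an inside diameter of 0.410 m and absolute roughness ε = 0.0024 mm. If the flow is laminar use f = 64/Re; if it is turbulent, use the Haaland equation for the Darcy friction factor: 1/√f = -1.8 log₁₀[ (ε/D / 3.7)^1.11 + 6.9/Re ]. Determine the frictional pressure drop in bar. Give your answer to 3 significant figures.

Q = 1860 L/min = 1860/60000 = 0.031 m³/s.
Cross-sectional area A = πD²/4 = π(0.41)²/4 = 0.132 m²; mean velocity V = Q/A = 0.031/0.132 = 0.2348 m/s.
Reynolds number Re = ρVD/μ = 857 · 0.2348 · 0.41 / 0.0138 = 5978.
Re > 4000 → turbulent. Relative roughness ε/D = 2.4e-06/0.41 = 5.85e-06. Haaland: 1/√f = -1.8 log₁₀[(5.85e-06/3.7)^1.11 + 6.9/5978] = -1.8 log₁₀[3.64e-07 + 0.00115] = 5.288, so f = 0.03577.
Darcy-Weisbach: ΔP = f(L/D)(ρV²/2) = 0.03577·(5.4/0.41)·(857·0.2348²/2) = 0.03577·13.17·23.62 = 11.13 Pa.
ΔP = 11.13 Pa = 1.11×10^-4 bar.

ΔP ≈ 1.11×10^-4 bar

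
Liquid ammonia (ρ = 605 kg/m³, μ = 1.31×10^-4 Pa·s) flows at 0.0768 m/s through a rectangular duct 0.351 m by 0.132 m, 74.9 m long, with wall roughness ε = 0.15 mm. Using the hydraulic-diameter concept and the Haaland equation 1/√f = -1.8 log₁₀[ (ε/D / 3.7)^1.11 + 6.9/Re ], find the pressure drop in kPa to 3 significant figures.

ΔP ≈ 0.0154 kPa

Hydraulic diameter D_h = 4A/P = 4·(0.351·0.132)/(2·(0.351+0.132)) = 0.1853/0.966 = 0.1919 m.
Re = ρVD_h/μ = 605·0.0768·0.1919/0.000131 = 6.805e+04.
ε/D_h = 0.00015/0.1919 = 0.000782; Haaland gives 1/√f = -1.8 log₁₀[8.33e-05+0.000101] = 6.72, so f = 0.02214.
ΔP = f(L/D_h)(ρV²/2) = 0.02214·74.9/0.1919·1.784 = 15.42 Pa.
ΔP = 0.0154 kPa.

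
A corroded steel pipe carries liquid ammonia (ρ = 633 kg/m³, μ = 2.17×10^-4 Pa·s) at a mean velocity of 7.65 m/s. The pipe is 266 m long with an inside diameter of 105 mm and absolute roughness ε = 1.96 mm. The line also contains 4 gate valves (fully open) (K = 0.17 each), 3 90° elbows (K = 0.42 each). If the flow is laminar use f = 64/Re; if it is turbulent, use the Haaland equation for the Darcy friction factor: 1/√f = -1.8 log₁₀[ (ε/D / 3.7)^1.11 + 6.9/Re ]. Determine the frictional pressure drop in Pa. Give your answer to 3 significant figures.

Reynolds number Re = ρVD/μ = 633 · 7.65 · 0.105 / 0.000217 = 2.343e+06.
Re > 4000 → turbulent. Relative roughness ε/D = 0.00196/0.105 = 0.0187. Haaland: 1/√f = -1.8 log₁₀[(0.0187/3.7)^1.11 + 6.9/2.343e+06] = -1.8 log₁₀[0.00282 + 2.94e-06] = 4.589, so f = 0.04749.
Total minor-loss coefficient ΣK = 4·0.17 + 3·0.42 = 1.94.
ΔP = [f·L/D + ΣK]·(ρV²/2) = [0.04749·266/0.105 + 1.94]·(633·7.65²/2) = [120.3 + 1.94]·1.852e+04 = 2.264e+06 Pa.

ΔP ≈ 2.26×10^6 Pa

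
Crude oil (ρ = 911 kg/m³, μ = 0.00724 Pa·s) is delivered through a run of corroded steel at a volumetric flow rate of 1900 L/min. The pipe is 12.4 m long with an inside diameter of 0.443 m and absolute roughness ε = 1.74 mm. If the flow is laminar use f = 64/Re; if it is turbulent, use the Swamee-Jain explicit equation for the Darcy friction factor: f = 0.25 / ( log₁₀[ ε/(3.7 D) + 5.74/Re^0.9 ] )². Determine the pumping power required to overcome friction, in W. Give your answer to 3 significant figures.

P ≈ 0.615 W

Q = 1900 L/min = 1900/60000 = 0.03167 m³/s.
Cross-sectional area A = πD²/4 = π(0.443)²/4 = 0.1541 m²; mean velocity V = Q/A = 0.03167/0.1541 = 0.2054 m/s.
Reynolds number Re = ρVD/μ = 911 · 0.2054 · 0.443 / 0.00724 = 1.145e+04.
Re > 4000 → turbulent. Relative roughness ε/D = 0.00174/0.443 = 0.00393. Swamee-Jain: f = 0.25/(log₁₀[0.00393/3.7 + 5.74/1.145e+04^0.9])² = 0.25/(log₁₀[0.00106 + 0.00128])² = 0.25/(-2.631)² = 0.03611.
Darcy-Weisbach: ΔP = f(L/D)(ρV²/2) = 0.03611·(12.4/0.443)·(911·0.2054²/2) = 0.03611·27.99·19.23 = 19.43 Pa.
Pumping power P = QΔP = 0.03167·19.43 = 0.6154 W = 0.615 W.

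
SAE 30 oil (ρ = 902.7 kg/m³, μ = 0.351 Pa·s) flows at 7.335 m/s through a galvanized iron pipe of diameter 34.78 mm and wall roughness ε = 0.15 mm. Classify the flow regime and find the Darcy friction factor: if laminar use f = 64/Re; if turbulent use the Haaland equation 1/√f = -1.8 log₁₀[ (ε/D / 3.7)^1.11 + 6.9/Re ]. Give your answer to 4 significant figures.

f ≈ 0.09755

Re = ρVD/μ = 902.7·7.335·0.03478/0.351 = 656.1.
Re < 2300 → laminar, so f = 64/Re = 0.09755 (roughness is irrelevant in laminar flow).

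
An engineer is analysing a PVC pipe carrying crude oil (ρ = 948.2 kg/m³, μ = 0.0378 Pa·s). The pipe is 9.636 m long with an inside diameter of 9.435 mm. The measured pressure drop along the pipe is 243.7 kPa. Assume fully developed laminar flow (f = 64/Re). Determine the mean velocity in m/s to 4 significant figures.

For laminar flow, f = 64/Re with Re = ρVD/μ, so Darcy-Weisbach reduces to ΔP = 32μLV/D². Solving for V: V = ΔP·D²/(32μL) = 2.437e+05·(0.009435)²/(32·0.0378·9.636) = 1.861 m/s.
Check: Re = ρVD/μ = 948.2·1.861·0.009435/0.0378 = 440.5 < 2300, so the laminar assumption holds.

V ≈ 1.861 m/s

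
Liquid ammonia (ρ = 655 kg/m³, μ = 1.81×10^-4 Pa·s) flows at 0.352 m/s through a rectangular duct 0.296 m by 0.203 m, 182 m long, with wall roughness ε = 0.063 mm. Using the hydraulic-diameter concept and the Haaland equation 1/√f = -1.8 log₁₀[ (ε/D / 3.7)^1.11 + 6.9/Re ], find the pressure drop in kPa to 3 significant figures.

Hydraulic diameter D_h = 4A/P = 4·(0.296·0.203)/(2·(0.296+0.203)) = 0.2404/0.998 = 0.2408 m.
Re = ρVD_h/μ = 655·0.352·0.2408/0.000181 = 3.068e+05.
ε/D_h = 6.3e-05/0.2408 = 0.000262; Haaland gives 1/√f = -1.8 log₁₀[2.47e-05+2.25e-05] = 7.787, so f = 0.01649.
ΔP = f(L/D_h)(ρV²/2) = 0.01649·182/0.2408·40.58 = 505.7 Pa.
ΔP = 0.506 kPa.

ΔP ≈ 0.506 kPa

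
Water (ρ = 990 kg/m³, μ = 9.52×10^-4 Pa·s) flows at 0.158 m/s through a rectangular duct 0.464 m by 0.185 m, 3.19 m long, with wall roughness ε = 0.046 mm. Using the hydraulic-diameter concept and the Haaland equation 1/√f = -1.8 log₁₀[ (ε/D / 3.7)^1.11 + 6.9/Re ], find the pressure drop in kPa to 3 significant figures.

Hydraulic diameter D_h = 4A/P = 4·(0.464·0.185)/(2·(0.464+0.185)) = 0.3434/1.298 = 0.2645 m.
Re = ρVD_h/μ = 990·0.158·0.2645/0.000952 = 4.346e+04.
ε/D_h = 4.6e-05/0.2645 = 0.000174; Haaland gives 1/√f = -1.8 log₁₀[1.57e-05+0.000159] = 6.765, so f = 0.02185.
ΔP = f(L/D_h)(ρV²/2) = 0.02185·3.19/0.2645·12.36 = 3.256 Pa.
ΔP = 0.00326 kPa.

ΔP ≈ 0.00326 kPa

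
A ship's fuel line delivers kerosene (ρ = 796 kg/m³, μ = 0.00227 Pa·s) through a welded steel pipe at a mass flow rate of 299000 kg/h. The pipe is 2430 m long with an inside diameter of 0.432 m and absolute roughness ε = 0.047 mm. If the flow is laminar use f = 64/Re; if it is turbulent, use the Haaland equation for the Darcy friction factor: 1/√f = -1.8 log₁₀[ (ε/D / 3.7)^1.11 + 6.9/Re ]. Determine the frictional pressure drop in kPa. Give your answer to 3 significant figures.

ṁ = 299000 kg/h = 299000/3600 = 83.06 kg/s.
A = πD²/4 = π(0.432)²/4 = 0.1466 m²; mean velocity V = ṁ/(ρA) = 83.06/(796 · 0.1466) = 0.7119 m/s.
Reynolds number Re = ρVD/μ = 796 · 0.7119 · 0.432 / 0.00227 = 1.078e+05.
Re > 4000 → turbulent. Relative roughness ε/D = 4.7e-05/0.432 = 0.000109. Haaland: 1/√f = -1.8 log₁₀[(0.000109/3.7)^1.11 + 6.9/1.078e+05] = -1.8 log₁₀[9.33e-06 + 6.4e-05] = 7.443, so f = 0.01805.
Darcy-Weisbach: ΔP = f(L/D)(ρV²/2) = 0.01805·(2430/0.432)·(796·0.7119²/2) = 0.01805·5625·201.7 = 2.048e+04 Pa.
ΔP = 2.048e+04 Pa = 20.5 kPa.

ΔP ≈ 20.5 kPa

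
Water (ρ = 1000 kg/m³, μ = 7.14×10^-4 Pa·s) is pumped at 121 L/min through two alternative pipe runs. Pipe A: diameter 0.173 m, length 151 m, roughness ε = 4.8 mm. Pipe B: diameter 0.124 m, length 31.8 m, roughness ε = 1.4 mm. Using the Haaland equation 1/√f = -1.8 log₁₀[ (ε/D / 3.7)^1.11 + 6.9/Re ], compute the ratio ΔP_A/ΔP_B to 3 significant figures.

Pipe A: V = Q/A = 0.002017/0.02351 = 0.08579 m/s; Re = 2.079e+04; ε/D = 0.0277; Haaland → f = 0.057; ΔP_A = f(L/D)(ρV²/2) = 183.1 Pa.
Pipe B: V = Q/A = 0.002017/0.01208 = 0.167 m/s; Re = 2.9e+04; ε/D = 0.0113; Haaland → f = 0.04134; ΔP_B = f(L/D)(ρV²/2) = 147.8 Pa.
ΔP_A/ΔP_B = 183.1/147.8 = 1.24.

ΔP_A/ΔP_B ≈ 1.24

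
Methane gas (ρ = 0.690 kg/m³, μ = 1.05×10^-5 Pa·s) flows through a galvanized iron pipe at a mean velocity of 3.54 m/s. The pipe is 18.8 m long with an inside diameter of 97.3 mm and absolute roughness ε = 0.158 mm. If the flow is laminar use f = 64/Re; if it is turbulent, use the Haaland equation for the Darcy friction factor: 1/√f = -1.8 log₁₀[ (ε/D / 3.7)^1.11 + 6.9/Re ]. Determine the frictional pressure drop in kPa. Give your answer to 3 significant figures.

ΔP ≈ 0.0236 kPa

Reynolds number Re = ρVD/μ = 0.69 · 3.54 · 0.0973 / 1.05e-05 = 2.263e+04.
Re > 4000 → turbulent. Relative roughness ε/D = 0.000158/0.0973 = 0.00162. Haaland: 1/√f = -1.8 log₁₀[(0.00162/3.7)^1.11 + 6.9/2.263e+04] = -1.8 log₁₀[0.000187 + 0.000305] = 5.954, so f = 0.02821.
Darcy-Weisbach: ΔP = f(L/D)(ρV²/2) = 0.02821·(18.8/0.0973)·(0.69·3.54²/2) = 0.02821·193.2·4.323 = 23.56 Pa.
ΔP = 23.56 Pa = 0.0236 kPa.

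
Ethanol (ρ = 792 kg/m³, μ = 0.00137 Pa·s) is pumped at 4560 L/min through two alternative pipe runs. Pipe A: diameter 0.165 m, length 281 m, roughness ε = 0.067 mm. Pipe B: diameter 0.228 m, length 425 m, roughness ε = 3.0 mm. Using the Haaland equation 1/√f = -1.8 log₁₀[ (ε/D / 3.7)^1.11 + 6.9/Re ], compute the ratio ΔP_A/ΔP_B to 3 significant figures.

Pipe A: V = Q/A = 0.076/0.02138 = 3.554 m/s; Re = 3.39e+05; ε/D = 0.000406; Haaland → f = 0.01735; ΔP_A = f(L/D)(ρV²/2) = 1.478e+05 Pa.
Pipe B: V = Q/A = 0.076/0.04083 = 1.861 m/s; Re = 2.454e+05; ε/D = 0.0132; Haaland → f = 0.04196; ΔP_B = f(L/D)(ρV²/2) = 1.073e+05 Pa.
ΔP_A/ΔP_B = 1.478e+05/1.073e+05 = 1.38.

ΔP_A/ΔP_B ≈ 1.38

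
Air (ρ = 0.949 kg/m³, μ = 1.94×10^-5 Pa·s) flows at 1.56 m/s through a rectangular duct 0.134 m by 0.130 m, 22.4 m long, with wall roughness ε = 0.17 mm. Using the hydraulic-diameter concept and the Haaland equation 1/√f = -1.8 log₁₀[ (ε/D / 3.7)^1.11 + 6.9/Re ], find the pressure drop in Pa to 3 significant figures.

ΔP ≈ 6.37 Pa

Hydraulic diameter D_h = 4A/P = 4·(0.134·0.13)/(2·(0.134+0.13)) = 0.06968/0.528 = 0.132 m.
Re = ρVD_h/μ = 0.949·1.56·0.132/1.94e-05 = 1.007e+04.
ε/D_h = 0.00017/0.132 = 0.00129; Haaland gives 1/√f = -1.8 log₁₀[0.000145+0.000685] = 5.546, so f = 0.03252.
ΔP = f(L/D_h)(ρV²/2) = 0.03252·22.4/0.132·1.155 = 6.373 Pa.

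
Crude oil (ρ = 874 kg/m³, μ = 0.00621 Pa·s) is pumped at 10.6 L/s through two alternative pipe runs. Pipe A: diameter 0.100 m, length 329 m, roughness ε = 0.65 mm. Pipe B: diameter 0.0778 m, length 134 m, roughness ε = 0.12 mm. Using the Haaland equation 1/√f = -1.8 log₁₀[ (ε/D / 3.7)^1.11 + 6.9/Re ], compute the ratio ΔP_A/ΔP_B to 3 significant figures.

Pipe A: V = Q/A = 0.0106/0.007854 = 1.35 m/s; Re = 1.899e+04; ε/D = 0.0065; Haaland → f = 0.03651; ΔP_A = f(L/D)(ρV²/2) = 9.562e+04 Pa.
Pipe B: V = Q/A = 0.0106/0.004754 = 2.23 m/s; Re = 2.441e+04; ε/D = 0.00154; Haaland → f = 0.02771; ΔP_B = f(L/D)(ρV²/2) = 1.037e+05 Pa.
ΔP_A/ΔP_B = 9.562e+04/1.037e+05 = 0.922.

ΔP_A/ΔP_B ≈ 0.922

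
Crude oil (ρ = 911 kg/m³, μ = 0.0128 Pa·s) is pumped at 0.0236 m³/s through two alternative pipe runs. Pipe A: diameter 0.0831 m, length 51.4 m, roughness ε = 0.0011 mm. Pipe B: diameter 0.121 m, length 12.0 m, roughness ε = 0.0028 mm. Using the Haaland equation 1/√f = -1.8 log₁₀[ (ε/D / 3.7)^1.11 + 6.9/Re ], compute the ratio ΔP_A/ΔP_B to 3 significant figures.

ΔP_A/ΔP_B ≈ 25.5

Pipe A: V = Q/A = 0.0236/0.005424 = 4.351 m/s; Re = 2.574e+04; ε/D = 1.32e-05; Haaland → f = 0.02421; ΔP_A = f(L/D)(ρV²/2) = 1.292e+05 Pa.
Pipe B: V = Q/A = 0.0236/0.0115 = 2.052 m/s; Re = 1.767e+04; ε/D = 2.31e-05; Haaland → f = 0.0266; ΔP_B = f(L/D)(ρV²/2) = 5060 Pa.
ΔP_A/ΔP_B = 1.292e+05/5060 = 25.5.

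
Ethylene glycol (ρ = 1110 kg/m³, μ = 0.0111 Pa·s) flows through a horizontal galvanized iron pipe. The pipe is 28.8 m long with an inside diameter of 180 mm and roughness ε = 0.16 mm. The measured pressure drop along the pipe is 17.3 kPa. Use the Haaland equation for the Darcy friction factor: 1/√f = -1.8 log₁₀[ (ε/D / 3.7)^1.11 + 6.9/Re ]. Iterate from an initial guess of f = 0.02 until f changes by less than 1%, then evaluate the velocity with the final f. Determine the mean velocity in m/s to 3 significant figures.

V ≈ 2.89 m/s

Rearranging Darcy-Weisbach: V = √(2·ΔP·D/(f·L·ρ)). With ε/D = 0.00016/0.18 = 0.000889, iterate starting from f = 0.02:
  f = 0.02 → V = √(2·1.73e+04·0.18/(0.02·28.8·1110)) = 3.121 m/s; Re = ρVD/μ = 5.618e+04; f → 0.02304
  f = 0.02304 → V = 2.908 m/s; Re = 5.234e+04; f → 0.02327
Converged (Δf/f < 1%). With the final f = 0.02327: V = √(2·1.73e+04·0.18/(0.02327·28.8·1110)) = 2.894 m/s.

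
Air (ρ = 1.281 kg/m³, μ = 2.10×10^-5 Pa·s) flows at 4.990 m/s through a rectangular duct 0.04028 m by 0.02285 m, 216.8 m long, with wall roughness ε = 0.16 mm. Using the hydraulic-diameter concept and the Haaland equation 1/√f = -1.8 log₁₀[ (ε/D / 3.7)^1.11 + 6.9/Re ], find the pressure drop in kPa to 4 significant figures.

Hydraulic diameter D_h = 4A/P = 4·(0.04028·0.02285)/(2·(0.04028+0.02285)) = 0.003682/0.1263 = 0.02916 m.
Re = ρVD_h/μ = 1.281·4.99·0.02916/2.1e-05 = 8876.
ε/D_h = 0.00016/0.02916 = 0.00549; Haaland gives 1/√f = -1.8 log₁₀[0.000724+0.000777] = 5.082, so f = 0.03872.
ΔP = f(L/D_h)(ρV²/2) = 0.03872·216.8/0.02916·15.95 = 4591 Pa.
ΔP = 4.591 kPa.

ΔP ≈ 4.591 kPa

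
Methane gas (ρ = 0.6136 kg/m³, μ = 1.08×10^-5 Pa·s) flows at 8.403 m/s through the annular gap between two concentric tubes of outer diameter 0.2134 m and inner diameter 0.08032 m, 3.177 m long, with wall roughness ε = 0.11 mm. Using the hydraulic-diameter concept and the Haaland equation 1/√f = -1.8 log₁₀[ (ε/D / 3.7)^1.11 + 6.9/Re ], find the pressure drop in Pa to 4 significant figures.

ΔP ≈ 11.63 Pa

Hydraulic diameter D_h = 4A/P = D_o - D_i = 0.2134 - 0.08032 = 0.1331 m.
Re = ρVD_h/μ = 0.6136·8.403·0.1331/1.08e-05 = 6.353e+04.
ε/D_h = 0.00011/0.1331 = 0.000827; Haaland gives 1/√f = -1.8 log₁₀[8.86e-05+0.000109] = 6.669, so f = 0.02248.
ΔP = f(L/D_h)(ρV²/2) = 0.02248·3.177/0.1331·21.66 = 11.63 Pa.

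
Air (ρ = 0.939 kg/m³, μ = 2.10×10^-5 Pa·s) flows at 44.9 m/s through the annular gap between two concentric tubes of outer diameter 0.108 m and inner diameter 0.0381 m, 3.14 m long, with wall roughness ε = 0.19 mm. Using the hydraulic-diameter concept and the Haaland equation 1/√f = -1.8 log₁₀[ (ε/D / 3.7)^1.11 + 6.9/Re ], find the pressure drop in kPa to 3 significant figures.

ΔP ≈ 1.12 kPa

Hydraulic diameter D_h = 4A/P = D_o - D_i = 0.108 - 0.0381 = 0.0699 m.
Re = ρVD_h/μ = 0.939·44.9·0.0699/2.1e-05 = 1.403e+05.
ε/D_h = 0.00019/0.0699 = 0.00272; Haaland gives 1/√f = -1.8 log₁₀[0.000332+4.92e-05] = 6.154, so f = 0.02641.
ΔP = f(L/D_h)(ρV²/2) = 0.02641·3.14/0.0699·946.5 = 1123 Pa.
ΔP = 1.12 kPa.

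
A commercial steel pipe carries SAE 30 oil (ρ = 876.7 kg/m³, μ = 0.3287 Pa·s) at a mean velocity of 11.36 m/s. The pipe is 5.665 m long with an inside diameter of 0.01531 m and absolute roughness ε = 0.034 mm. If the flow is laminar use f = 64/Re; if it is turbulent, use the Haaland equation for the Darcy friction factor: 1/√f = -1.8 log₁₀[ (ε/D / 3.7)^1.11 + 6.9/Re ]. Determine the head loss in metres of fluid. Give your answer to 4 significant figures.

h_f ≈ 335.8 m

Reynolds number Re = ρVD/μ = 876.7 · 11.36 · 0.01531 / 0.329 = 463.9.
Re < 2300 → laminar flow, so f = 64/Re = 64/463.9 = 0.138 (the turbulent correlation is not needed).
Darcy-Weisbach: ΔP = f(L/D)(ρV²/2) = 0.138·(5.665/0.01531)·(876.7·11.36²/2) = 0.138·370·5.657e+04 = 2.888e+06 Pa.
Head loss h_f = ΔP/(ρg) = 2.888e+06/(876.7·9.81) = 335.8 m.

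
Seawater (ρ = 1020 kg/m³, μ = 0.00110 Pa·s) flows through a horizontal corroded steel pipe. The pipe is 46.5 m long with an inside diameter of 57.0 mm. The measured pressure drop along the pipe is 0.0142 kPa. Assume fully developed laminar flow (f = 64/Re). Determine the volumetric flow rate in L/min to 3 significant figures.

For laminar flow, f = 64/Re with Re = ρVD/μ, so Darcy-Weisbach reduces to ΔP = 32μLV/D². Solving for V: V = ΔP·D²/(32μL) = 14.2·(0.057)²/(32·0.0011·46.5) = 0.02819 m/s.
Check: Re = ρVD/μ = 1020·0.02819·0.057/0.0011 = 1490 < 2300, so the laminar assumption holds.
Q = V·A = 0.02819·(π/4·0.057²) = 7.193e-05 m³/s = 4.32 L/min.

Q ≈ 4.32 L/min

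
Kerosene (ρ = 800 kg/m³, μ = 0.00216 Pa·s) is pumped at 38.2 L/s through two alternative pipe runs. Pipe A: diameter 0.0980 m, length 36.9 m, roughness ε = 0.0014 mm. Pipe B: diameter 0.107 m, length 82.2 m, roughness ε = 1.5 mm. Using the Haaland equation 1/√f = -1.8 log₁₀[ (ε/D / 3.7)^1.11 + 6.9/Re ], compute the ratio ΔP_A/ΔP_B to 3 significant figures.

ΔP_A/ΔP_B ≈ 0.257

Pipe A: V = Q/A = 0.0382/0.007543 = 5.064 m/s; Re = 1.838e+05; ε/D = 1.43e-05; Haaland → f = 0.01584; ΔP_A = f(L/D)(ρV²/2) = 6.118e+04 Pa.
Pipe B: V = Q/A = 0.0382/0.008992 = 4.248 m/s; Re = 1.684e+05; ε/D = 0.014; Haaland → f = 0.043; ΔP_B = f(L/D)(ρV²/2) = 2.384e+05 Pa.
ΔP_A/ΔP_B = 6.118e+04/2.384e+05 = 0.257.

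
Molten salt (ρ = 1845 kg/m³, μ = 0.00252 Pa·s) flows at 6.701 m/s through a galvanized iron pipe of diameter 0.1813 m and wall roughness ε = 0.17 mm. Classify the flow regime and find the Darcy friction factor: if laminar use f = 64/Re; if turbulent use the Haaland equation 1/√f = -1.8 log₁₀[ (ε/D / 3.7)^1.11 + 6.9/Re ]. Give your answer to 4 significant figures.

f ≈ 0.01968

Re = ρVD/μ = 1845·6.701·0.1813/0.00252 = 8.895e+05.
Re > 4000 → turbulent. ε/D = 0.00017/0.1813 = 0.000938; Haaland: 1/√f = -1.8 log₁₀[0.000102 + 7.76e-06] = 7.128, so f = 0.01968.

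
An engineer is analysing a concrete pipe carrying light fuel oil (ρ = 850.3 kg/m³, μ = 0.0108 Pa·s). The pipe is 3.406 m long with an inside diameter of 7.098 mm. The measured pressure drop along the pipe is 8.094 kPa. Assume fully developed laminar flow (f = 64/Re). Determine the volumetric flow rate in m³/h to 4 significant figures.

For laminar flow, f = 64/Re with Re = ρVD/μ, so Darcy-Weisbach reduces to ΔP = 32μLV/D². Solving for V: V = ΔP·D²/(32μL) = 8094·(0.007098)²/(32·0.0108·3.406) = 0.3464 m/s.
Check: Re = ρVD/μ = 850.3·0.3464·0.007098/0.0108 = 193.6 < 2300, so the laminar assumption holds.
Q = V·A = 0.3464·(π/4·0.007098²) = 1.371e-05 m³/s = 0.04935 m³/h.

Q ≈ 0.04935 m³/h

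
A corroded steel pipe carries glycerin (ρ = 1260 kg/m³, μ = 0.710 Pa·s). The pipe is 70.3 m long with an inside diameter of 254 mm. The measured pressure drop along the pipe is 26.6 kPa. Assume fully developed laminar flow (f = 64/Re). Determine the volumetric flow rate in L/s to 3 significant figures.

For laminar flow, f = 64/Re with Re = ρVD/μ, so Darcy-Weisbach reduces to ΔP = 32μLV/D². Solving for V: V = ΔP·D²/(32μL) = 2.66e+04·(0.254)²/(32·0.71·70.3) = 1.074 m/s.
Check: Re = ρVD/μ = 1260·1.074·0.254/0.71 = 484.3 < 2300, so the laminar assumption holds.
Q = V·A = 1.074·(π/4·0.254²) = 0.05444 m³/s = 54.4 L/s.

Q ≈ 54.4 L/s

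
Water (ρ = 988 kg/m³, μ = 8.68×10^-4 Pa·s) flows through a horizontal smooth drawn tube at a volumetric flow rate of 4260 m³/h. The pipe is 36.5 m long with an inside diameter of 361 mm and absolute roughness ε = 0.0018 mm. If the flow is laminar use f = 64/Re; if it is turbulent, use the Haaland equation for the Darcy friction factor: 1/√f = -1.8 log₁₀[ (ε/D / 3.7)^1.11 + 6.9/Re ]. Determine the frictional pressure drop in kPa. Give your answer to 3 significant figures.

ΔP ≈ 62.2 kPa

Q = 4260 m³/h = 4260/3600 = 1.183 m³/s.
Cross-sectional area A = πD²/4 = π(0.361)²/4 = 0.1024 m²; mean velocity V = Q/A = 1.183/0.1024 = 11.56 m/s.
Reynolds number Re = ρVD/μ = 988 · 11.56 · 0.361 / 0.000868 = 4.751e+06.
Re > 4000 → turbulent. Relative roughness ε/D = 1.8e-06/0.361 = 4.99e-06. Haaland: 1/√f = -1.8 log₁₀[(4.99e-06/3.7)^1.11 + 6.9/4.751e+06] = -1.8 log₁₀[3.05e-07 + 1.45e-06] = 10.36, so f = 0.009318.
Darcy-Weisbach: ΔP = f(L/D)(ρV²/2) = 0.009318·(36.5/0.361)·(988·11.56²/2) = 0.009318·101.1·6.603e+04 = 6.221e+04 Pa.
ΔP = 6.221e+04 Pa = 62.2 kPa.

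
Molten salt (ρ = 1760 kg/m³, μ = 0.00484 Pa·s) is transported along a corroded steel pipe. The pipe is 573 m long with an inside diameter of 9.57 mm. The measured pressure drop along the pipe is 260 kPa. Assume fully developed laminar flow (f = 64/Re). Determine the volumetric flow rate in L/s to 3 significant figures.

For laminar flow, f = 64/Re with Re = ρVD/μ, so Darcy-Weisbach reduces to ΔP = 32μLV/D². Solving for V: V = ΔP·D²/(32μL) = 2.6e+05·(0.00957)²/(32·0.00484·573) = 0.2683 m/s.
Check: Re = ρVD/μ = 1760·0.2683·0.00957/0.00484 = 933.7 < 2300, so the laminar assumption holds.
Q = V·A = 0.2683·(π/4·0.00957²) = 1.93e-05 m³/s = 0.0193 L/s.

Q ≈ 0.0193 L/s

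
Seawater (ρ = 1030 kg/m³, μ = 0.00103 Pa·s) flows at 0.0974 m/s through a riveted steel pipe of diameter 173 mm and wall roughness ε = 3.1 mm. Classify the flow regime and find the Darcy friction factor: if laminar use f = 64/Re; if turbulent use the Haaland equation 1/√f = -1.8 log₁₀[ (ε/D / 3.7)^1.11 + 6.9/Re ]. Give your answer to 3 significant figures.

Re = ρVD/μ = 1030·0.0974·0.173/0.00103 = 1.685e+04.
Re > 4000 → turbulent. ε/D = 0.0031/0.173 = 0.0179; Haaland: 1/√f = -1.8 log₁₀[0.00269 + 0.000409] = 4.515, so f = 0.04907.

f ≈ 0.0491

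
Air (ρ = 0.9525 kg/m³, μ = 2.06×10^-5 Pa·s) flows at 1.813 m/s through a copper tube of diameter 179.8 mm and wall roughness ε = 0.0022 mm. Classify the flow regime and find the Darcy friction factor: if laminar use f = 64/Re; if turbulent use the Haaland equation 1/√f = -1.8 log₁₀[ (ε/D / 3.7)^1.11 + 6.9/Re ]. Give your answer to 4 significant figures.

f ≈ 0.02769

Re = ρVD/μ = 0.9525·1.813·0.1798/2.06e-05 = 1.507e+04.
Re > 4000 → turbulent. ε/D = 2.2e-06/0.1798 = 1.22e-05; Haaland: 1/√f = -1.8 log₁₀[8.25e-07 + 0.000458] = 6.009, so f = 0.02769.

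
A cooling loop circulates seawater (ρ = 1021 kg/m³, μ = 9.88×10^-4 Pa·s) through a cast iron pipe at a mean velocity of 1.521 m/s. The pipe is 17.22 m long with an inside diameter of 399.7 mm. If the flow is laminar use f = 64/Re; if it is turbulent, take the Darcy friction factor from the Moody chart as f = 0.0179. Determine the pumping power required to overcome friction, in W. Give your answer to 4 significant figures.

Reynolds number Re = ρVD/μ = 1021 · 1.521 · 0.3997 / 0.000988 = 6.282e+05.
Re > 4000 → turbulent; use the Moody-chart value f = 0.0179.
Darcy-Weisbach: ΔP = f(L/D)(ρV²/2) = 0.0179·(17.22/0.3997)·(1021·1.521²/2) = 0.0179·43.08·1181 = 910.8 Pa.
Q = V·A = 1.521·0.1255 = 0.1908 m³/s.
Pumping power P = QΔP = 0.1908·910.8 = 173.82 W = 173.8 W.

P ≈ 173.8 W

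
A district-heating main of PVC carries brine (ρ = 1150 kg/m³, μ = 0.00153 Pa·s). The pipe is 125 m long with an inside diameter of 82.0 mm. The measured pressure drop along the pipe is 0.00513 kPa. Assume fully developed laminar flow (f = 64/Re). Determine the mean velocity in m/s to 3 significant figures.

For laminar flow, f = 64/Re with Re = ρVD/μ, so Darcy-Weisbach reduces to ΔP = 32μLV/D². Solving for V: V = ΔP·D²/(32μL) = 5.13·(0.082)²/(32·0.00153·125) = 0.005636 m/s.
Check: Re = ρVD/μ = 1150·0.005636·0.082/0.00153 = 347.4 < 2300, so the laminar assumption holds.

V ≈ 0.00564 m/s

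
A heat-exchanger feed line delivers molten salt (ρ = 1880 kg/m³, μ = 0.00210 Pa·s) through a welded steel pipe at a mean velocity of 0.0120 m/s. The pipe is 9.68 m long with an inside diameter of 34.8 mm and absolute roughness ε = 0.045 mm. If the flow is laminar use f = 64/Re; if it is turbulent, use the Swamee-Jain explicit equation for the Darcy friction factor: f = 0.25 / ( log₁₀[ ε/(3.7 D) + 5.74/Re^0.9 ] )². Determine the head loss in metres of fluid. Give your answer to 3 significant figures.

h_f ≈ 3.49×10^-4 m

Reynolds number Re = ρVD/μ = 1880 · 0.012 · 0.0348 / 0.0021 = 373.9.
Re < 2300 → laminar flow, so f = 64/Re = 64/373.9 = 0.1712 (the turbulent correlation is not needed).
Darcy-Weisbach: ΔP = f(L/D)(ρV²/2) = 0.1712·(9.68/0.0348)·(1880·0.012²/2) = 0.1712·278.2·0.1354 = 6.446 Pa.
Head loss h_f = ΔP/(ρg) = 6.446/(1880·9.81) = 3.49×10^-4 m.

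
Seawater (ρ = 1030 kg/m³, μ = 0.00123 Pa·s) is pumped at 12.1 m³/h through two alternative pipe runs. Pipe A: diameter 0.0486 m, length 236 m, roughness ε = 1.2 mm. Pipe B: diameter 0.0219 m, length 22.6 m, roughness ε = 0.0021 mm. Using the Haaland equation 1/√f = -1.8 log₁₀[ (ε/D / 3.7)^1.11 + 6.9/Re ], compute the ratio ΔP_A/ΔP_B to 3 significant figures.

Pipe A: V = Q/A = 0.003361/0.001855 = 1.812 m/s; Re = 7.374e+04; ε/D = 0.0247; Haaland → f = 0.05338; ΔP_A = f(L/D)(ρV²/2) = 4.382e+05 Pa.
Pipe B: V = Q/A = 0.003361/0.0003767 = 8.923 m/s; Re = 1.636e+05; ε/D = 9.59e-05; Haaland → f = 0.0167; ΔP_B = f(L/D)(ρV²/2) = 7.068e+05 Pa.
ΔP_A/ΔP_B = 4.382e+05/7.068e+05 = 0.620.

ΔP_A/ΔP_B ≈ 0.620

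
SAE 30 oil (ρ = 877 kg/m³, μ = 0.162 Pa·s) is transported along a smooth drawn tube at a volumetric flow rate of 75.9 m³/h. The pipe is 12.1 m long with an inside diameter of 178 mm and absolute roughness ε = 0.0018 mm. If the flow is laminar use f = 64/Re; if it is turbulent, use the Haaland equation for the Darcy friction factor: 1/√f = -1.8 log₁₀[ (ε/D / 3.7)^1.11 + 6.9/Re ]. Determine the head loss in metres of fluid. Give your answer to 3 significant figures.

h_f ≈ 0.195 m

Q = 75.9 m³/h = 75.9/3600 = 0.02108 m³/s.
Cross-sectional area A = πD²/4 = π(0.178)²/4 = 0.02488 m²; mean velocity V = Q/A = 0.02108/0.02488 = 0.8472 m/s.
Reynolds number Re = ρVD/μ = 877 · 0.8472 · 0.178 / 0.162 = 816.4.
Re < 2300 → laminar flow, so f = 64/Re = 64/816.4 = 0.07839 (the turbulent correlation is not needed).
Darcy-Weisbach: ΔP = f(L/D)(ρV²/2) = 0.07839·(12.1/0.178)·(877·0.8472²/2) = 0.07839·67.98·314.8 = 1677 Pa.
Head loss h_f = ΔP/(ρg) = 1677/(877·9.81) = 0.195 m.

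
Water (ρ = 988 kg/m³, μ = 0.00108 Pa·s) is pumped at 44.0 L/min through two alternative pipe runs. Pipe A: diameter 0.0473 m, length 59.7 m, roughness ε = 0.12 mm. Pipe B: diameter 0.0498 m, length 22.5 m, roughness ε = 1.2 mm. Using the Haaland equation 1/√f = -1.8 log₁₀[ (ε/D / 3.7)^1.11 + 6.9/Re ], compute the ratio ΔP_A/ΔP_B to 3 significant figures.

Pipe A: V = Q/A = 0.0007333/0.001757 = 0.4173 m/s; Re = 1.806e+04; ε/D = 0.00254; Haaland → f = 0.03088; ΔP_A = f(L/D)(ρV²/2) = 3354 Pa.
Pipe B: V = Q/A = 0.0007333/0.001948 = 0.3765 m/s; Re = 1.715e+04; ε/D = 0.0241; Haaland → f = 0.05438; ΔP_B = f(L/D)(ρV²/2) = 1720 Pa.
ΔP_A/ΔP_B = 3354/1720 = 1.95.

ΔP_A/ΔP_B ≈ 1.95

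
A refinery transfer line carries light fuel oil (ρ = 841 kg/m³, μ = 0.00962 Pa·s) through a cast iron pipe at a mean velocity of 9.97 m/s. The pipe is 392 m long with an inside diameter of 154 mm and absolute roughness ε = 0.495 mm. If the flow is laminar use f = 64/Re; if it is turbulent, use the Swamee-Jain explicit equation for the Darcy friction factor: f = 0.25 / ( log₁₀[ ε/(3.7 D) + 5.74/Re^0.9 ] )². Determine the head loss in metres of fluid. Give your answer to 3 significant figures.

Reynolds number Re = ρVD/μ = 841 · 9.97 · 0.154 / 0.00962 = 1.342e+05.
Re > 4000 → turbulent. Relative roughness ε/D = 0.000495/0.154 = 0.00321. Swamee-Jain: f = 0.25/(log₁₀[0.00321/3.7 + 5.74/1.342e+05^0.9])² = 0.25/(log₁₀[0.000869 + 0.000139])² = 0.25/(-2.997)² = 0.02784.
Darcy-Weisbach: ΔP = f(L/D)(ρV²/2) = 0.02784·(392/0.154)·(841·9.97²/2) = 0.02784·2545·4.18e+04 = 2.962e+06 Pa.
Head loss h_f = ΔP/(ρg) = 2.962e+06/(841·9.81) = 359 m.

h_f ≈ 359 m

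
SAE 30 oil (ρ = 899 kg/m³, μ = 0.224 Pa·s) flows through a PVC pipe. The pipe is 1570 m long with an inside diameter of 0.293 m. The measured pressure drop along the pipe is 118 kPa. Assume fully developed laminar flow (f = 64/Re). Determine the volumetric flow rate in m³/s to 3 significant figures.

For laminar flow, f = 64/Re with Re = ρVD/μ, so Darcy-Weisbach reduces to ΔP = 32μLV/D². Solving for V: V = ΔP·D²/(32μL) = 1.18e+05·(0.293)²/(32·0.224·1570) = 0.9002 m/s.
Check: Re = ρVD/μ = 899·0.9002·0.293/0.224 = 1059 < 2300, so the laminar assumption holds.
Q = V·A = 0.9002·(π/4·0.293²) = 0.06069 m³/s = 0.0607 m³/s.

Q ≈ 0.0607 m³/s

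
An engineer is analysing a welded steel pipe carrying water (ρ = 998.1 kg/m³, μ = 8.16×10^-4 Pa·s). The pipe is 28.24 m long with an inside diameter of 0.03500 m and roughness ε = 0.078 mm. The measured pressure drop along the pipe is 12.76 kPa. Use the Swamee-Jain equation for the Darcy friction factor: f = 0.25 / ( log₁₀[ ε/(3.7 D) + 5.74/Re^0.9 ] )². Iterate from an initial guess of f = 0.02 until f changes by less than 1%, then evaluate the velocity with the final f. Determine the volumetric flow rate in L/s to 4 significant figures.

Rearranging Darcy-Weisbach: V = √(2·ΔP·D/(f·L·ρ)). With ε/D = 7.8e-05/0.035 = 0.00223, iterate starting from f = 0.02:
  f = 0.02 → V = √(2·1.276e+04·0.035/(0.02·28.24·998.1)) = 1.259 m/s; Re = ρVD/μ = 5.389e+04; f → 0.02711
  f = 0.02711 → V = 1.081 m/s; Re = 4.628e+04; f → 0.0275
  f = 0.0275 → V = 1.074 m/s; Re = 4.596e+04; f → 0.02752
Converged (Δf/f < 1%). With the final f = 0.02752: V = √(2·1.276e+04·0.035/(0.02752·28.24·998.1)) = 1.073 m/s.
Q = V·A = 1.073·(π/4·0.035²) = 0.001032 m³/s = 1.032 L/s.

Q ≈ 1.032 L/s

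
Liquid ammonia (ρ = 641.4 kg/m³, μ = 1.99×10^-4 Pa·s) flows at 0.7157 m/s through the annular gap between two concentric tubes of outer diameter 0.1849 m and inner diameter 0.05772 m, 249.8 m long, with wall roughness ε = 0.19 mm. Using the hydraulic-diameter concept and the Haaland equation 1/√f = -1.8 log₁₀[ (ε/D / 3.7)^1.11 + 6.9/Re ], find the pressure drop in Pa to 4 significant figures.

Hydraulic diameter D_h = 4A/P = D_o - D_i = 0.1849 - 0.05772 = 0.1272 m.
Re = ρVD_h/μ = 641.4·0.7157·0.1272/0.000199 = 2.934e+05.
ε/D_h = 0.00019/0.1272 = 0.00149; Haaland gives 1/√f = -1.8 log₁₀[0.000171+2.35e-05] = 6.68, so f = 0.02241.
ΔP = f(L/D_h)(ρV²/2) = 0.02241·249.8/0.1272·164.3 = 7230 Pa.

ΔP ≈ 7230 Pa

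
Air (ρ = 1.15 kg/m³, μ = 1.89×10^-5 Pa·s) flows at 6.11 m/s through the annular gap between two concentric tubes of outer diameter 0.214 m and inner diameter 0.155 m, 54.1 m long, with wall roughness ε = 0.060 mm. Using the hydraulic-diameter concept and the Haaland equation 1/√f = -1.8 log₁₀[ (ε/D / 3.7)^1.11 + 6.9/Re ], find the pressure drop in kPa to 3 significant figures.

Hydraulic diameter D_h = 4A/P = D_o - D_i = 0.214 - 0.155 = 0.059 m.
Re = ρVD_h/μ = 1.15·6.11·0.059/1.89e-05 = 2.193e+04.
ε/D_h = 6e-05/0.059 = 0.00102; Haaland gives 1/√f = -1.8 log₁₀[0.000112+0.000315] = 6.067, so f = 0.02717.
ΔP = f(L/D_h)(ρV²/2) = 0.02717·54.1/0.059·21.47 = 534.8 Pa.
ΔP = 0.535 kPa.

ΔP ≈ 0.535 kPa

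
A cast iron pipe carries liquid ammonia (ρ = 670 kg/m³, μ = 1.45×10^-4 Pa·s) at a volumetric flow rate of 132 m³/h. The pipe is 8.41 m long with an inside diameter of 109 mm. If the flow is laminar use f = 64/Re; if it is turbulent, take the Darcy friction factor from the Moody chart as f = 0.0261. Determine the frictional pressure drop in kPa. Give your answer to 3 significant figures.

ΔP ≈ 10.4 kPa

Q = 132 m³/h = 132/3600 = 0.03667 m³/s.
Cross-sectional area A = πD²/4 = π(0.109)²/4 = 0.009331 m²; mean velocity V = Q/A = 0.03667/0.009331 = 3.929 m/s.
Reynolds number Re = ρVD/μ = 670 · 3.929 · 0.109 / 0.000145 = 1.979e+06.
Re > 4000 → turbulent; use the Moody-chart value f = 0.0261.
Darcy-Weisbach: ΔP = f(L/D)(ρV²/2) = 0.0261·(8.41/0.109)·(670·3.929²/2) = 0.0261·77.16·5173 = 1.042e+04 Pa.
ΔP = 1.042e+04 Pa = 10.4 kPa.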